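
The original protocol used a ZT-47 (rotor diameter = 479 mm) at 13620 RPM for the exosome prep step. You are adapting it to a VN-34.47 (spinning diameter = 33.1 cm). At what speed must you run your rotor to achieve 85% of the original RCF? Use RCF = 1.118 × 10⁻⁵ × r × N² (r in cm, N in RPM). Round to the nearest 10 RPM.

Original rotor: r = 479 mm / 2 = 239.5 mm = 23.95 cm
RCF_original = 1.118 × 10⁻⁵ × 23.95 × (13620)² = 1.118 × 10⁻⁵ × 23.95 × 185,504,400 ≈ 49,670.8 × g
Target RCF = 0.85 × 49,670.8 ≈ 42,220.2 × g
Your rotor: r = 33.1 / 2 = 16.55 cm
42,220.2 = 1.118 × 10⁻⁵ × 16.55 × N²
N² = 42,220.2 / (18.5029 × 10⁻⁵) = 228,181,528
N ≈ √228,181,528 ≈ 15,105.7

≈ 15110 RPM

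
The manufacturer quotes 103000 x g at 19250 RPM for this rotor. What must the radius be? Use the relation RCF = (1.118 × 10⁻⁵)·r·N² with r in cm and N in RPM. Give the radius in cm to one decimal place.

≈ 24.9 cm

103000 = 1.118 × 10⁻⁵ × r × (19250)²
r = 103000 / (1.118 × 10⁻⁵ × 370,562,500) = 103000 / 4142.889 ≈ 24.862 cm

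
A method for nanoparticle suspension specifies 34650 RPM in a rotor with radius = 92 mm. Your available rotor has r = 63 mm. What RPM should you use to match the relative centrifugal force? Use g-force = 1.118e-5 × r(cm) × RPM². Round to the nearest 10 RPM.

41870 RPM

Original rotor: r = 92 mm = 9.2 cm
RCF_original = 1.118 × 10⁻⁵ × 9.2 × (34650)² = 1.118 × 10⁻⁵ × 9.2 × 1,200,622,500 ≈ 123,491.2 × g
Your rotor: r = 63 mm = 6.3 cm
123,491.2 = 1.118 × 10⁻⁵ × 6.3 × N²
N² = 123,491.2 / (7.0434 × 10⁻⁵) = 1,753,289,604
N ≈ √1,753,289,604 ≈ 41,872.3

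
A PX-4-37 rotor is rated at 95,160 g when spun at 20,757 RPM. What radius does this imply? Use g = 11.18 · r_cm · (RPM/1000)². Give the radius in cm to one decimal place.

r ≈ 19.8 cm

95160 = 11.18 × r × (20.757)²
r = 95160 / (11.18 × 430.853049) = 95160 / 4816.937 ≈ 19.755 cm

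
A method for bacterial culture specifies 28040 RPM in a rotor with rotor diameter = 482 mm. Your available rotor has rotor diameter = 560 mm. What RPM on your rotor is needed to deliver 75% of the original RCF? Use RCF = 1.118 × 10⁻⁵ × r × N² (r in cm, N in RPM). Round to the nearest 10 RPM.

Original rotor: r = 482 mm / 2 = 241 mm = 24.1 cm
RCF = 1.118 × 10⁻⁵ × r × N²
RCF_original = 1.118 × 10⁻⁵ × 24.1 × (28040)² = 1.118 × 10⁻⁵ × 24.1 × 786,241,600 ≈ 211,843.4 × g
Target RCF = 0.75 × 211,843.4 ≈ 158,882.5 × g
Your rotor: r = 560 mm / 2 = 280 mm = 28 cm
158,882.5 = 1.118 × 10⁻⁵ × 28 × N²
N² = 158,882.5 / (31.304 × 10⁻⁵) = 507,546,959
N ≈ √507,546,959 ≈ 22,528.8

≈ 22530 RPM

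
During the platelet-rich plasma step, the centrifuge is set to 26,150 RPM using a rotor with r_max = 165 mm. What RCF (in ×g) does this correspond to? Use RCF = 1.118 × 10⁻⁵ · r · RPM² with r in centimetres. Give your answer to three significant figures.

126000 ×g

r = 165 mm = 16.5 cm
RCF = 1.118 × 10⁻⁵ × 16.5 × (26150)² = 1.118 × 10⁻⁵ × 16.5 × 683,822,500 ≈ 126,144.7 × g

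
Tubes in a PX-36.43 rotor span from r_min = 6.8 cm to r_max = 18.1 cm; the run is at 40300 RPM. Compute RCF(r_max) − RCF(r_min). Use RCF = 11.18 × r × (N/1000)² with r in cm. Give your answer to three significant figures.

ΔRCF = 11.18 × (r_max − r_min) × (N/1000)² = 11.18 × 11.3 × 1,624.09 ≈ 205,177.8

205000 x g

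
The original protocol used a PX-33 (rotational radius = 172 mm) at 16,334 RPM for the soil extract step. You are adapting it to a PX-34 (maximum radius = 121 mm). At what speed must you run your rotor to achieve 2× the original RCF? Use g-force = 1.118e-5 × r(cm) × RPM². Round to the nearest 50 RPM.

≈ 27550 RPM

Original rotor: r = 172 mm = 17.2 cm
RCF_original = 1.118 × 10⁻⁵ × 17.2 × (16334)² = 1.118 × 10⁻⁵ × 17.2 × 266,799,556 ≈ 51,304.5 × g
Target RCF = 2 × 51,304.5 ≈ 102,609 × g
Your rotor: r = 121 mm = 12.1 cm
102,609 = 1.118 × 10⁻⁵ × 12.1 × N²
N² = 102,609 / (13.5278 × 10⁻⁵) = 758,504,709
N ≈ √758,504,709 ≈ 27,541.0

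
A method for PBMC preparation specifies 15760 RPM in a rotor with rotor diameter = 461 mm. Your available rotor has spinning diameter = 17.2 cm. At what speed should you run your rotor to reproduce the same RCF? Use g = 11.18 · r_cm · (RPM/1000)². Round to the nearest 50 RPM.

Original rotor: r = 461 mm / 2 = 230.5 mm = 23.05 cm
RCF = 11.18 × r × (N/1000)²
RCF_original = 11.18 × 23.05 × (15.76)² = 11.18 × 23.05 × 248.3776 ≈ 64,006.7 × g
Your rotor: r = 17.2 / 2 = 8.6 cm
64,006.7 = 11.18 × 8.6 × (N/1000)²
(N/1000)² = 64,006.7 / 96.148 = 665.7102
N = 1000 × √665.7102 ≈ 25,801.4

≈ 25800 RPM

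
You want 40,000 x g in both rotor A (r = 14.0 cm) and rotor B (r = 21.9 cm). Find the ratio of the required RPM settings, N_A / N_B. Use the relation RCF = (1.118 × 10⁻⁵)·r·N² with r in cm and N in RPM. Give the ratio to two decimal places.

1.25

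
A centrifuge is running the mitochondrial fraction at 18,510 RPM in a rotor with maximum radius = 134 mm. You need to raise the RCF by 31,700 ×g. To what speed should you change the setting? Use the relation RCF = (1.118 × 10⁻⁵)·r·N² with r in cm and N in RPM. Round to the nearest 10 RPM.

N₂ ≈ 23540 RPM

r = 134 mm = 13.4 cm
Current RCF = 1.118 × 10⁻⁵ × 13.4 × (18510)² = 1.118 × 10⁻⁵ × 13.4 × 342,620,100 ≈ 51,328.6 × g
Target RCF = 51,328.6 + 31,700 = 83,028.6 × g
N² = 83,028.6 / (14.9812 × 10⁻⁵) = 554,218,621
N ≈ √554,218,621 ≈ 23,541.8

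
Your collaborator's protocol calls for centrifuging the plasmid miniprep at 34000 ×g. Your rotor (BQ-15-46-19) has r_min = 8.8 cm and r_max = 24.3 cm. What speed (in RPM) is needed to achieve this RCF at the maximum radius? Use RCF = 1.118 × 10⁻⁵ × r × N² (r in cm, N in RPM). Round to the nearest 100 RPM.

Use r_max = 24.3 cm.
34,000 = 1.118 × 10⁻⁵ × 24.3 × N²
N² = 34,000 / (27.1674 × 10⁻⁵) = 125,149,996
N ≈ √125,149,996 ≈ 11,187.0

≈ 11200 RPM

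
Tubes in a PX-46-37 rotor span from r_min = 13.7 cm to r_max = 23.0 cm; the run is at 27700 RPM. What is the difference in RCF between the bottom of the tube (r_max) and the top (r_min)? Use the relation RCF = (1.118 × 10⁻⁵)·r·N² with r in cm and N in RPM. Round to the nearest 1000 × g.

≈ 80000 × g

RCF_max = 1.118 × 10⁻⁵ × 23 × (27700)² = 1.118 × 10⁻⁵ × 23 × 767,290,000 ≈ 197,301 × g
RCF_min = 1.118 × 10⁻⁵ × 13.7 × (27700)² = 1.118 × 10⁻⁵ × 13.7 × 767,290,000 ≈ 117,522.7 × g
ΔRCF = 197,301 − 117,522.7 = 79,778.3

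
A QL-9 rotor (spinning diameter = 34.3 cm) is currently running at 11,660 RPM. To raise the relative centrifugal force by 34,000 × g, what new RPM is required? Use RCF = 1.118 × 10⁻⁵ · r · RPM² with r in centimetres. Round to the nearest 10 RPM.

r = 34.3 / 2 = 17.15 cm
Current RCF = 1.118 × 10⁻⁵ × 17.15 × (11660)² = 1.118 × 10⁻⁵ × 17.15 × 135,955,600 ≈ 26,067.7 × g
Target RCF = 26,067.7 + 34,000 = 60,067.7 × g
N² = 60,067.7 / (19.1737 × 10⁻⁵) = 313,281,735
N ≈ √313,281,735 ≈ 17,699.8

17700 RPM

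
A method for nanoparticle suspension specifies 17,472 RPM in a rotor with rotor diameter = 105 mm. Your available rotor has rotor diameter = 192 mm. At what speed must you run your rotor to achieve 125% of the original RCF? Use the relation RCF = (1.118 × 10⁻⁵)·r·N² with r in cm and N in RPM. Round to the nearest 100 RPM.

14400 RPM

Original rotor: r = 105 mm / 2 = 52.5 mm = 5.25 cm
RCF = 1.118 × 10⁻⁵ × r × N²
RCF_original = 1.118 × 10⁻⁵ × 5.25 × (17472)² = 1.118 × 10⁻⁵ × 5.25 × 305,270,784 ≈ 17,917.9 × g
Target RCF = 1.25 × 17,917.9 ≈ 22,397.4 × g
Your rotor: r = 192 mm / 2 = 96 mm = 9.6 cm
22,397.4 = 1.118 × 10⁻⁵ × 9.6 × N²
N² = 22,397.4 / (10.7328 × 10⁻⁵) = 208,681,798
N ≈ √208,681,798 ≈ 14,445.8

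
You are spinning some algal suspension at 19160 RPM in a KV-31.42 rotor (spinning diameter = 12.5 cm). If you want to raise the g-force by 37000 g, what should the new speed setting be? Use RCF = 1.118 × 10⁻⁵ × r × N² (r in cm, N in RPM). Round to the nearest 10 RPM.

r = 12.5 / 2 = 6.25 cm
Current RCF = 1.118 × 10⁻⁵ × 6.25 × (19160)² = 1.118 × 10⁻⁵ × 6.25 × 367,105,600 ≈ 25,651.5 × g
Target RCF = 25,651.5 + 37,000 = 62,651.5 × g
N² = 62,651.5 / (6.9875 × 10⁻⁵) = 896,622,540
N ≈ √896,622,540 ≈ 29,943.7

N₂ ≈ 29940 RPM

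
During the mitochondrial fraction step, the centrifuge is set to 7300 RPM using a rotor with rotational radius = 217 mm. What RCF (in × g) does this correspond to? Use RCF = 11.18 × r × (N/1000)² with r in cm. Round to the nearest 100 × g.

r = 217 mm = 21.7 cm
RCF = 11.18 × r × (N/1000)²
RCF = 11.18 × 21.7 × (7.3)² = 11.18 × 21.7 × 53.29 ≈ 12,928.5 × g

≈ 12900 × g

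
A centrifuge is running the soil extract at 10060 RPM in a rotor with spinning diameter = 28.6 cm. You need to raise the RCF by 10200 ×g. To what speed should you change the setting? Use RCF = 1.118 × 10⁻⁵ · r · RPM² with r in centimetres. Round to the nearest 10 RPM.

12850 RPM

r = 28.6 / 2 = 14.3 cm
Current RCF = 1.118 × 10⁻⁵ × 14.3 × (10060)² = 1.118 × 10⁻⁵ × 14.3 × 101,203,600 ≈ 16,179.8 × g
Target RCF = 16,179.8 + 10,200 = 26,379.8 × g
N² = 26,379.8 / (15.9874 × 10⁻⁵) = 165,003,690
N ≈ √165,003,690 ≈ 12,845.4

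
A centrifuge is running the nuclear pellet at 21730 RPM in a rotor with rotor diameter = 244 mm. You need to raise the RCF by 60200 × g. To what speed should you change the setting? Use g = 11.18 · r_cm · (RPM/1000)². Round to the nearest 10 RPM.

r = 244 mm / 2 = 122 mm = 12.2 cm
Current RCF = 11.18 × 12.2 × (21.73)² = 11.18 × 12.2 × 472.1929 ≈ 64,405.2 × g
Target RCF = 64,405.2 + 60,200 = 124,605.2 × g
(N/1000)² = 124,605.2 / 136.396 = 913.5546
N = 1000 × √913.5546 ≈ 30,225.1

30230 RPM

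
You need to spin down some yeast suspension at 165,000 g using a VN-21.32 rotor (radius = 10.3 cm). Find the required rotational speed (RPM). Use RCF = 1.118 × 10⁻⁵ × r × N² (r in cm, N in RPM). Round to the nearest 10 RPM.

165,000 = 1.118 × 10⁻⁵ × 10.3 × N²
N² = 165,000 / (11.5154 × 10⁻⁵) = 1,432,863,817
N ≈ √1,432,863,817 ≈ 37,853.2

37850 RPM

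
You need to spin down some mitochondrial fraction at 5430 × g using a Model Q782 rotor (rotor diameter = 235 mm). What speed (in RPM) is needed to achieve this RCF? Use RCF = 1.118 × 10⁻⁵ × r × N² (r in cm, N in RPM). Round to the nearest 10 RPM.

r = 235 mm / 2 = 117.5 mm = 11.75 cm
5,430 = 1.118 × 10⁻⁵ × 11.75 × N²
N² = 5,430 / (13.1365 × 10⁻⁵) = 41,335,211
N ≈ √41,335,211 ≈ 6,429.2

N ≈ 6430 RPM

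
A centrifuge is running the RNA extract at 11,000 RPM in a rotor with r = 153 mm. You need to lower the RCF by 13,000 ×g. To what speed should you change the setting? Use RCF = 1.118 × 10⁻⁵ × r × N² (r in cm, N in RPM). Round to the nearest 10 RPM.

N₂ ≈ 6710 RPM

r = 153 mm = 15.3 cm
Current RCF = 1.118 × 10⁻⁵ × 15.3 × (11000)² = 1.118 × 10⁻⁵ × 15.3 × 121,000,000 ≈ 20,697.5 × g
Target RCF = 20,697.5 − 13,000 = 7,697.5 × g
N² = 7,697.5 / (17.1054 × 10⁻⁵) = 45,000,409
N ≈ √45,000,409 ≈ 6,708.2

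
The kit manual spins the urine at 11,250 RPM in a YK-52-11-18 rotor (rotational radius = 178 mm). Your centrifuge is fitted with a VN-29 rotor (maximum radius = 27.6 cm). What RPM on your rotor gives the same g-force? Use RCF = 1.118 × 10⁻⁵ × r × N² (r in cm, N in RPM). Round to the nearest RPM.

Original rotor: r = 178 mm = 17.8 cm
RCF = 1.118 × 10⁻⁵ × r × N²
RCF_original = 1.118 × 10⁻⁵ × 17.8 × (11250)² = 1.118 × 10⁻⁵ × 17.8 × 126,562,500 ≈ 25,186.4 × g
25,186.4 = 1.118 × 10⁻⁵ × 27.6 × N²
N² = 25,186.4 / (30.8568 × 10⁻⁵) = 81,623,500
N ≈ √81,623,500 ≈ 9,034.6

9035 RPM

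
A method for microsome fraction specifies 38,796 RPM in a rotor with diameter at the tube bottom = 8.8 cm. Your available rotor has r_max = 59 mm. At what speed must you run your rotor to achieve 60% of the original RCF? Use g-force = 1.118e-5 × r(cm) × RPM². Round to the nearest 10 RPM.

25950 RPM

Original rotor: r = 8.8 / 2 = 4.4 cm
RCF_original = 1.118 × 10⁻⁵ × 4.4 × (38796)² = 1.118 × 10⁻⁵ × 4.4 × 1,505,129,616 ≈ 74,040.3 × g
Target RCF = 0.6 × 74,040.3 ≈ 44,424.2 × g
Your rotor: r = 59 mm = 5.9 cm
44,424.2 = 1.118 × 10⁻⁵ × 5.9 × N²
N² = 44,424.2 / (6.5962 × 10⁻⁵) = 673,481,702
N ≈ √673,481,702 ≈ 25,951.5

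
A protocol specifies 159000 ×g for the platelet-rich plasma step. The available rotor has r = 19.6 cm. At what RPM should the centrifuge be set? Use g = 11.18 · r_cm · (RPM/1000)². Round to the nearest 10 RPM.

26940 RPM

RCF = 11.18 × r × (N/1000)²
159,000 = 11.18 × 19.6 × (N/1000)²
(N/1000)² = 159,000 / 219.128 = 725.6033
N = 1000 × √725.6033 ≈ 26,937.0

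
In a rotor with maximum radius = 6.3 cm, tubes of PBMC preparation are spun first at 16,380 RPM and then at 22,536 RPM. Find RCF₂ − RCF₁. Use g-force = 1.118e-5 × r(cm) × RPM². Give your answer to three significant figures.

RCF₁ = 1.118 × 10⁻⁵ × 6.3 × (16380)² = 1.118 × 10⁻⁵ × 6.3 × 268,304,400 ≈ 18,897.8 × g
RCF₂ = 1.118 × 10⁻⁵ × 6.3 × (22536)² = 1.118 × 10⁻⁵ × 6.3 × 507,871,296 ≈ 35,771.4 × g
Increase = 35,771.4 − 18,897.8 = 16,873.6

16900 x g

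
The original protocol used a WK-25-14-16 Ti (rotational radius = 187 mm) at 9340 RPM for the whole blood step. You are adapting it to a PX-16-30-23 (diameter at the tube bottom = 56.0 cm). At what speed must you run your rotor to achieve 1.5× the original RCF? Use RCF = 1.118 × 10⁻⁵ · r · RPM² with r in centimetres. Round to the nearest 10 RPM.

≈ 9350 RPM

Original rotor: r = 187 mm = 18.7 cm
RCF = 1.118 × 10⁻⁵ × r × N²
RCF_original = 1.118 × 10⁻⁵ × 18.7 × (9340)² = 1.118 × 10⁻⁵ × 18.7 × 87,235,600 ≈ 18,238 × g
Target RCF = 1.5 × 18,238 ≈ 27,357 × g
Your rotor: r = 56.0 / 2 = 28 cm
27,357 = 1.118 × 10⁻⁵ × 28 × N²
N² = 27,357 / (31.304 × 10⁻⁵) = 87,391,388
N ≈ √87,391,388 ≈ 9,348.3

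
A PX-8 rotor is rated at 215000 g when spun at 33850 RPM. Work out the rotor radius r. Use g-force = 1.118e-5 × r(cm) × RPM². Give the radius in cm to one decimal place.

≈ 16.8 cm

215000 = 1.118 × 10⁻⁵ × r × (33850)²
r = 215000 / (1.118 × 10⁻⁵ × 1,145,822,500) = 215000 / 12810.3 ≈ 16.783 cm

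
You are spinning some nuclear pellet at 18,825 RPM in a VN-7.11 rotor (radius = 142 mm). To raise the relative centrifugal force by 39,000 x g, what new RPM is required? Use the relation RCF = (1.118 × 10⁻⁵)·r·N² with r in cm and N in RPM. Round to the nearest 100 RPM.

≈ 24500 RPM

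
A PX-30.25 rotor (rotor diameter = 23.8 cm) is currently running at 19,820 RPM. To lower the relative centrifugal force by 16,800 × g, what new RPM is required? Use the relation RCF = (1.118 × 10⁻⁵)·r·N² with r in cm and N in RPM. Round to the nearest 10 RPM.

≈ 16330 RPM

r = 23.8 / 2 = 11.9 cm
Current RCF = 1.118 × 10⁻⁵ × 11.9 × (19820)² = 1.118 × 10⁻⁵ × 11.9 × 392,832,400 ≈ 52,263.2 × g
Target RCF = 52,263.2 − 16,800 = 35,463.2 × g
N² = 35,463.2 / (13.3042 × 10⁻⁵) = 266,556,426
N ≈ √266,556,426 ≈ 16,326.6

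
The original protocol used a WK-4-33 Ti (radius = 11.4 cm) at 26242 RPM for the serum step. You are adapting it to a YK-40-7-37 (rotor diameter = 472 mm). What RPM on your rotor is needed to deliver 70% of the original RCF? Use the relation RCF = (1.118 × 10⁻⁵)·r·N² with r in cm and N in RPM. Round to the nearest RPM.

≈ 15260 RPM

RCF_original = 1.118 × 10⁻⁵ × 11.4 × (26242)² = 1.118 × 10⁻⁵ × 11.4 × 688,642,564 ≈ 87,768.9 × g
Target RCF = 0.7 × 87,768.9 ≈ 61,438.2 × g
Your rotor: r = 472 mm / 2 = 236 mm = 23.6 cm
61,438.2 = 1.118 × 10⁻⁵ × 23.6 × N²
N² = 61,438.2 / (26.3848 × 10⁻⁵) = 232,854,522
N ≈ √232,854,522 ≈ 15,259.6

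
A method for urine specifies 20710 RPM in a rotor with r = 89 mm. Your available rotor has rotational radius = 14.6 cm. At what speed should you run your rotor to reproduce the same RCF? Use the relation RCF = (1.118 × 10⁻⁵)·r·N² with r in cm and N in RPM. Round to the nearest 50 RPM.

Original rotor: r = 89 mm = 8.9 cm
RCF_original = 1.118 × 10⁻⁵ × 8.9 × (20710)² = 1.118 × 10⁻⁵ × 8.9 × 428,904,100 ≈ 42,676.8 × g
42,676.8 = 1.118 × 10⁻⁵ × 14.6 × N²
N² = 42,676.8 / (16.3228 × 10⁻⁵) = 261,455,143
N ≈ √261,455,143 ≈ 16,169.6

16150 RPM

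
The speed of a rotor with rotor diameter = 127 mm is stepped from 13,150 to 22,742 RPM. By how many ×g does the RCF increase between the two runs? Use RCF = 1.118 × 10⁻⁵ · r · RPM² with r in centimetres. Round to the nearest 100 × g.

≈ 24400 ×g

r = 127 mm / 2 = 63.5 mm = 6.35 cm
RCF₁ = 1.118 × 10⁻⁵ × 6.35 × (13150)² = 1.118 × 10⁻⁵ × 6.35 × 172,922,500 ≈ 12,276.3 × g
RCF₂ = 1.118 × 10⁻⁵ × 6.35 × (22742)² = 1.118 × 10⁻⁵ × 6.35 × 517,198,564 ≈ 36,717.5 × g
Increase = 36,717.5 − 12,276.3 = 24,441.2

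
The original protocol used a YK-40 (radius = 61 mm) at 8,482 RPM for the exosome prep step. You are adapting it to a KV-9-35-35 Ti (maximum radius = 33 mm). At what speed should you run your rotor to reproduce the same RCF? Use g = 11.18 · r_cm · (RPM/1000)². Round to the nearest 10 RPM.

Original rotor: r = 61 mm = 6.1 cm
RCF_original = 11.18 × 6.1 × (8.482)² = 11.18 × 6.1 × 71.944324 ≈ 4,906.5 × g
Your rotor: r = 33 mm = 3.3 cm
4,906.5 = 11.18 × 3.3 × (N/1000)²
(N/1000)² = 4,906.5 / 36.894 = 132.9891
N = 1000 × √132.9891 ≈ 11,532.1

11530 RPM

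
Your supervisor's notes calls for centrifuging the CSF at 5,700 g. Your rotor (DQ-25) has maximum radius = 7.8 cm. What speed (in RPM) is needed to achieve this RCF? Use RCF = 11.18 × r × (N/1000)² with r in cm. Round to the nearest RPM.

RCF = 11.18 × r × (N/1000)²
5,700 = 11.18 × 7.8 × (N/1000)²
(N/1000)² = 5,700 / 87.204 = 65.36397
N = 1000 × √65.36397 ≈ 8,084.8

N ≈ 8085 RPM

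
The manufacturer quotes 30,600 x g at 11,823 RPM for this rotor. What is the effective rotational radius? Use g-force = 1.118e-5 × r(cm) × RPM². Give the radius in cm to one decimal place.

≈ 19.6 cm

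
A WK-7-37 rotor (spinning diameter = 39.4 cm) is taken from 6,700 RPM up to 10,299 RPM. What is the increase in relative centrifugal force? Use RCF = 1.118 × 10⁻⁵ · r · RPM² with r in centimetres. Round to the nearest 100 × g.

13500 g

r = 39.4 / 2 = 19.7 cm
RCF₁ = 1.118 × 10⁻⁵ × 19.7 × (6700)² = 1.118 × 10⁻⁵ × 19.7 × 44,890,000 ≈ 9,886.8 × g
RCF₂ = 1.118 × 10⁻⁵ × 19.7 × (10299)² = 1.118 × 10⁻⁵ × 19.7 × 106,069,401 ≈ 23,361.4 × g
Increase = 23,361.4 − 9,886.8 = 13,474.6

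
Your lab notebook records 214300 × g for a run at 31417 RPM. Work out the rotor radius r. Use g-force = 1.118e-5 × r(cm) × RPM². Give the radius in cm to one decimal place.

≈ 19.4 cm

RCF = 1.118 × 10⁻⁵ × r × N²
214300 = 1.118 × 10⁻⁵ × r × (31417)²
r = 214300 / (1.118 × 10⁻⁵ × 987,027,889) = 214300 / 11034.97 ≈ 19.420 cm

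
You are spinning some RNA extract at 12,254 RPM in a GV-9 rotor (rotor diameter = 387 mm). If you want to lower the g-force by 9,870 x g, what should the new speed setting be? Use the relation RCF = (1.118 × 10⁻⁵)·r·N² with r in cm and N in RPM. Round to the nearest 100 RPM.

r = 387 mm / 2 = 193.5 mm = 19.35 cm
Current RCF = 1.118 × 10⁻⁵ × 19.35 × (12254)² = 1.118 × 10⁻⁵ × 19.35 × 150,160,516 ≈ 32,484.7 × g
Target RCF = 32,484.7 − 9,870 = 22,614.7 × g
N² = 22,614.7 / (21.6333 × 10⁻⁵) = 104,536,525
N ≈ √104,536,525 ≈ 10,224.3

10200 RPM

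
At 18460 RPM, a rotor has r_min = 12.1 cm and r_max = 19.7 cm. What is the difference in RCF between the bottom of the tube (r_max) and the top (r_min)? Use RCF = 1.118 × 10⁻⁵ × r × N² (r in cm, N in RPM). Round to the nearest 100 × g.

ΔRCF ≈ 29000 × g

RCF_max = 1.118 × 10⁻⁵ × 19.7 × (18460)² = 1.118 × 10⁻⁵ × 19.7 × 340,771,600 ≈ 75,053.6 × g
RCF_min = 1.118 × 10⁻⁵ × 12.1 × (18460)² = 1.118 × 10⁻⁵ × 12.1 × 340,771,600 ≈ 46,098.9 × g
ΔRCF = 75,053.6 − 46,098.9 = 28,954.7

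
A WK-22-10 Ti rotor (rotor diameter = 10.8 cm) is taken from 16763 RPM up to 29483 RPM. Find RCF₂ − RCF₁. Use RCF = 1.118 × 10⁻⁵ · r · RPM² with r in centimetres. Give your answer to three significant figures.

35500 g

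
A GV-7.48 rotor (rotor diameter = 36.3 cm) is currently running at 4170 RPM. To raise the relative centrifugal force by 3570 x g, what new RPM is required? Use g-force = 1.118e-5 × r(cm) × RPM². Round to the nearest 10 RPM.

r = 36.3 / 2 = 18.15 cm
Current RCF = 1.118 × 10⁻⁵ × 18.15 × (4170)² = 1.118 × 10⁻⁵ × 18.15 × 17,388,900 ≈ 3,528.5 × g
Target RCF = 3,528.5 + 3,570 = 7,098.5 × g
N² = 7,098.5 / (20.2917 × 10⁻⁵) = 34,982,283
N ≈ √34,982,283 ≈ 5,914.6

5910 RPM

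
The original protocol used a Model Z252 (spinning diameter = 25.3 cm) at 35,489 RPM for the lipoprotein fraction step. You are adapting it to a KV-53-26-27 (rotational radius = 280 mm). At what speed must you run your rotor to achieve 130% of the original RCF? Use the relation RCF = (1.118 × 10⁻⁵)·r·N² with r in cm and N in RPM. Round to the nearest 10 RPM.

Original rotor: r = 25.3 / 2 = 12.65 cm
RCF = 1.118 × 10⁻⁵ × r × N²
RCF_original = 1.118 × 10⁻⁵ × 12.65 × (35489)² = 1.118 × 10⁻⁵ × 12.65 × 1,259,469,121 ≈ 178,122.9 × g
Target RCF = 1.3 × 178,122.9 ≈ 231,559.8 × g
Your rotor: r = 280 mm = 28.0 cm
231,559.8 = 1.118 × 10⁻⁵ × 28 × N²
N² = 231,559.8 / (31.304 × 10⁻⁵) = 739,713,136
N ≈ √739,713,136 ≈ 27,197.7

27200 RPM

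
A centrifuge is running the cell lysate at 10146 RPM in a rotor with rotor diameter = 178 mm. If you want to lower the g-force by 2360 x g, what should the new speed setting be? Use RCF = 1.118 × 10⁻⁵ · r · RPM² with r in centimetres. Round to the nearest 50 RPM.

N₂ ≈ 8900 RPM

r = 178 mm / 2 = 89 mm = 8.9 cm
Current RCF = 1.118 × 10⁻⁵ × 8.9 × (10146)² = 1.118 × 10⁻⁵ × 8.9 × 102,941,316 ≈ 10,242.9 × g
Target RCF = 10,242.9 − 2,360 = 7,882.9 × g
N² = 7,882.9 / (9.9502 × 10⁻⁵) = 79,223,533
N ≈ √79,223,533 ≈ 8,900.8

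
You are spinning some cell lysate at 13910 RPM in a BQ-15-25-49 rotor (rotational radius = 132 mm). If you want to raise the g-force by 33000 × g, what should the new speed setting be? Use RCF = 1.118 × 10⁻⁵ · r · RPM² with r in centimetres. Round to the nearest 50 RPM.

N₂ ≈ 20400 RPM

r = 132 mm = 13.2 cm
Current RCF = 1.118 × 10⁻⁵ × 13.2 × (13910)² = 1.118 × 10⁻⁵ × 13.2 × 193,488,100 ≈ 28,554.2 × g
Target RCF = 28,554.2 + 33,000 = 61,554.2 × g
N² = 61,554.2 / (14.7576 × 10⁻⁵) = 417,101,697
N ≈ √417,101,697 ≈ 20,423.1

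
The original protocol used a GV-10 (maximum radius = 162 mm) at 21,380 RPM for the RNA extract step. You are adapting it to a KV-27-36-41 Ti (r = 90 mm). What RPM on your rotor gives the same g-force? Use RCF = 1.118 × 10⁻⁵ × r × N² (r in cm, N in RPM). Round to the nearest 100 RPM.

≈ 28700 RPM

Original rotor: r = 162 mm = 16.2 cm
RCF_original = 1.118 × 10⁻⁵ × 16.2 × (21380)² = 1.118 × 10⁻⁵ × 16.2 × 457,104,400 ≈ 82,788.9 × g
Your rotor: r = 90 mm = 9.0 cm
82,788.9 = 1.118 × 10⁻⁵ × 9 × N²
N² = 82,788.9 / (10.062 × 10⁻⁵) = 822,787,716
N ≈ √822,787,716 ≈ 28,684.3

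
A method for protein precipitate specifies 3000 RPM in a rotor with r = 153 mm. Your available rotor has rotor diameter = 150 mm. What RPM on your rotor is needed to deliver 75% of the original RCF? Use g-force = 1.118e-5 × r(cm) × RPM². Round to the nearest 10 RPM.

Original rotor: r = 153 mm = 15.3 cm
RCF_original = 1.118 × 10⁻⁵ × 15.3 × (3000)² = 1.118 × 10⁻⁵ × 15.3 × 9,000,000 ≈ 1,539.5 × g
Target RCF = 0.75 × 1,539.5 ≈ 1,154.6 × g
Your rotor: r = 150 mm / 2 = 75 mm = 7.5 cm
1,154.6 = 1.118 × 10⁻⁵ × 7.5 × N²
N² = 1,154.6 / (8.385 × 10⁻⁵) = 13,769,827
N ≈ √13,769,827 ≈ 3,710.8

3710 RPM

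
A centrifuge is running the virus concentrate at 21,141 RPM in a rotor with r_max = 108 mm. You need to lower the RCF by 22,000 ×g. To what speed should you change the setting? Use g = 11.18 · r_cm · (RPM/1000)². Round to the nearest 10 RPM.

r = 108 mm = 10.8 cm
Current RCF = 11.18 × 10.8 × (21.141)² = 11.18 × 10.8 × 446.941881 ≈ 53,965.6 × g
Target RCF = 53,965.6 − 22,000 = 31,965.6 × g
(N/1000)² = 31,965.6 / 120.744 = 264.7386
N = 1000 × √264.7386 ≈ 16,270.8

N₂ ≈ 16270 RPM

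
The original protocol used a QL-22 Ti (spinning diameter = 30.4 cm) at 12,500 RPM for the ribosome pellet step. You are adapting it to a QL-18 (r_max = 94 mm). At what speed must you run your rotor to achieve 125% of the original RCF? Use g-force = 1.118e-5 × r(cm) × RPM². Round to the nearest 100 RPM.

Original rotor: r = 30.4 / 2 = 15.2 cm
RCF_original = 1.118 × 10⁻⁵ × 15.2 × (12500)² = 1.118 × 10⁻⁵ × 15.2 × 156,250,000 ≈ 26,552.5 × g
Target RCF = 1.25 × 26,552.5 ≈ 33,190.6 × g
Your rotor: r = 94 mm = 9.4 cm
33,190.6 = 1.118 × 10⁻⁵ × 9.4 × N²
N² = 33,190.6 / (10.5092 × 10⁻⁵) = 315,824,230
N ≈ √315,824,230 ≈ 17,771.4

≈ 17800 RPM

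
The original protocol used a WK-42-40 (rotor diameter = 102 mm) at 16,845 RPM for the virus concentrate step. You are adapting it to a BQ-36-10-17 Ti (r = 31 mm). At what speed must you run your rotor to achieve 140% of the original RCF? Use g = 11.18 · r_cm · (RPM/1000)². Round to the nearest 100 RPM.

≈ 25600 RPM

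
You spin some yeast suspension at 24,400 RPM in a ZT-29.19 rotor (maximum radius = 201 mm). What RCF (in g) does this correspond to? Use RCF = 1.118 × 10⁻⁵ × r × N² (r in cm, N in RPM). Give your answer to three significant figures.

≈ 134000 g

r = 201 mm = 20.1 cm
RCF = 1.118 × 10⁻⁵ × r × N²
RCF = 1.118 × 10⁻⁵ × 20.1 × (24400)² = 1.118 × 10⁻⁵ × 20.1 × 595,360,000 ≈ 133,788.1 × g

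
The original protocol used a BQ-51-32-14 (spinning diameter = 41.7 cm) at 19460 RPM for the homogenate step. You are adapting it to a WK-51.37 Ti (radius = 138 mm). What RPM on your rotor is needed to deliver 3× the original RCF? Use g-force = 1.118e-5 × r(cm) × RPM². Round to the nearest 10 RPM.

Original rotor: r = 41.7 / 2 = 20.85 cm
RCF = 1.118 × 10⁻⁵ × r × N²
RCF_original = 1.118 × 10⁻⁵ × 20.85 × (19460)² = 1.118 × 10⁻⁵ × 20.85 × 378,691,600 ≈ 88,274.1 × g
Target RCF = 3 × 88,274.1 ≈ 264,822.3 × g
Your rotor: r = 138 mm = 13.8 cm
264,822.3 = 1.118 × 10⁻⁵ × 13.8 × N²
N² = 264,822.3 / (15.4284 × 10⁻⁵) = 1,716,459,905
N ≈ √1,716,459,905 ≈ 41,430.2

≈ 41430 RPM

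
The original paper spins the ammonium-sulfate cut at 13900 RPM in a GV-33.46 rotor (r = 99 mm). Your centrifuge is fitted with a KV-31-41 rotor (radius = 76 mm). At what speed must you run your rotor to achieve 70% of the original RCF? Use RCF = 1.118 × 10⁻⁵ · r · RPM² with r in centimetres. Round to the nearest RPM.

≈ 13273 RPM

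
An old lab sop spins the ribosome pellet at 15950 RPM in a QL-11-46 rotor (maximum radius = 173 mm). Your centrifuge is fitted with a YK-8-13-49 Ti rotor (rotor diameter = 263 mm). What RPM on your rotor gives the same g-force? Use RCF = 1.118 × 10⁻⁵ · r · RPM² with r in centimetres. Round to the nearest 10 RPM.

18290 RPM

Original rotor: r = 173 mm = 17.3 cm
RCF_original = 1.118 × 10⁻⁵ × 17.3 × (15950)² = 1.118 × 10⁻⁵ × 17.3 × 254,402,500 ≈ 49,205 × g
Your rotor: r = 263 mm / 2 = 131.5 mm = 13.15 cm
49,205 = 1.118 × 10⁻⁵ × 13.15 × N²
N² = 49,205 / (14.7017 × 10⁻⁵) = 334,689,186
N ≈ √334,689,186 ≈ 18,294.5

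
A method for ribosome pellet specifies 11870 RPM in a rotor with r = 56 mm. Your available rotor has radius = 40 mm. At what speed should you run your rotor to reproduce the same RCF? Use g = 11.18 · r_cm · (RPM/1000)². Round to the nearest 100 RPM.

Original rotor: r = 56 mm = 5.6 cm
RCF_original = 11.18 × 5.6 × (11.87)² = 11.18 × 5.6 × 140.8969 ≈ 8,821.3 × g
Your rotor: r = 40 mm = 4.0 cm
8,821.3 = 11.18 × 4 × (N/1000)²
(N/1000)² = 8,821.3 / 44.72 = 197.2563
N = 1000 × √197.2563 ≈ 14,044.8

≈ 14000 RPM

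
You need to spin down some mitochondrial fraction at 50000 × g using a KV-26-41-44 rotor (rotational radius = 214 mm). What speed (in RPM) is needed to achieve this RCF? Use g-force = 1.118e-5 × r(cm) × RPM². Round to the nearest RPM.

r = 214 mm = 21.4 cm
RCF = 1.118 × 10⁻⁵ × r × N²
50,000 = 1.118 × 10⁻⁵ × 21.4 × N²
N² = 50,000 / (23.9252 × 10⁻⁵) = 208,984,669
N ≈ √208,984,669 ≈ 14,456.3

N ≈ 14456 RPM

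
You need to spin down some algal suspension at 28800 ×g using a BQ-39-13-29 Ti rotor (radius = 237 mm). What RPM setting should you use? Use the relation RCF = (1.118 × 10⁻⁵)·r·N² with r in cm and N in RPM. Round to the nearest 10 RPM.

10430 RPM

r = 237 mm = 23.7 cm
28,800 = 1.118 × 10⁻⁵ × 23.7 × N²
N² = 28,800 / (26.4966 × 10⁻⁵) = 108,693,191
N ≈ √108,693,191 ≈ 10,425.6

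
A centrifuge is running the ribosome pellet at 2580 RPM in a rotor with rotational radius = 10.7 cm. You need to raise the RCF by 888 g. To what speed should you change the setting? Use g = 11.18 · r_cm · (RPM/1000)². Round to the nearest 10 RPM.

3750 RPM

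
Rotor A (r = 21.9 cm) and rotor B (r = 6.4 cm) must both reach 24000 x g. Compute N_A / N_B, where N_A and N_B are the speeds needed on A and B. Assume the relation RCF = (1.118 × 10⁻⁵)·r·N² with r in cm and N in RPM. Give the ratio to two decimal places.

At fixed RCF, N ∝ 1/√r, so N_A/N_B = √(r_B/r_A) = √(6.4/21.9) = √0.292237 = 0.5406.

0.54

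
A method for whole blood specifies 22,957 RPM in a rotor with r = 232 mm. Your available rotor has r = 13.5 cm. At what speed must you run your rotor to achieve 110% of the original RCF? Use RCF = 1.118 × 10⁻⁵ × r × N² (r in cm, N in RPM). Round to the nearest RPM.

≈ 31564 RPM

Original rotor: r = 232 mm = 23.2 cm
RCF_original = 1.118 × 10⁻⁵ × 23.2 × (22957)² = 1.118 × 10⁻⁵ × 23.2 × 527,023,849 ≈ 136,697.3 × g
Target RCF = 1.1 × 136,697.3 ≈ 150,367 × g
150,367 = 1.118 × 10⁻⁵ × 13.5 × N²
N² = 150,367 / (15.093 × 10⁻⁵) = 996,269,794
N ≈ √996,269,794 ≈ 31,563.7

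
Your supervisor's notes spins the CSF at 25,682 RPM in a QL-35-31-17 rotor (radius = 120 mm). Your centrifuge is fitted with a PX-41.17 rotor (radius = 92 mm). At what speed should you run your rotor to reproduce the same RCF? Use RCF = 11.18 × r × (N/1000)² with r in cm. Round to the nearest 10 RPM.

≈ 29330 RPM

Original rotor: r = 120 mm = 12.0 cm
RCF_original = 11.18 × 12 × (25.682)² = 11.18 × 12 × 659.565124 ≈ 88,487.3 × g
Your rotor: r = 92 mm = 9.2 cm
88,487.3 = 11.18 × 9.2 × (N/1000)²
(N/1000)² = 88,487.3 / 102.856 = 860.3028
N = 1000 × √860.3028 ≈ 29,330.9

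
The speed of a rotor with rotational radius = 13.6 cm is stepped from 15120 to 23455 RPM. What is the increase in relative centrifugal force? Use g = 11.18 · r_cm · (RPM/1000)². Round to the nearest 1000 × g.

49000 × g

RCF₁ = 11.18 × 13.6 × (15.12)² = 11.18 × 13.6 × 228.6144 ≈ 34,760.4 × g
RCF₂ = 11.18 × 13.6 × (23.455)² = 11.18 × 13.6 × 550.137025 ≈ 83,647.2 × g
Increase = 83,647.2 − 34,760.4 = 48,886.8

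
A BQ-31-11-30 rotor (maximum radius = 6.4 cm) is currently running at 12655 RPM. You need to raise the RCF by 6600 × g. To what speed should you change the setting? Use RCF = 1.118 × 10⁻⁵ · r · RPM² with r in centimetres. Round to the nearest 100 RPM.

Current RCF = 1.118 × 10⁻⁵ × 6.4 × (12655)² = 1.118 × 10⁻⁵ × 6.4 × 160,149,025 ≈ 11,459 × g
Target RCF = 11,459 + 6,600 = 18,059 × g
N² = 18,059 / (7.1552 × 10⁻⁵) = 252,389,870
N ≈ √252,389,870 ≈ 15,886.8

15900 RPM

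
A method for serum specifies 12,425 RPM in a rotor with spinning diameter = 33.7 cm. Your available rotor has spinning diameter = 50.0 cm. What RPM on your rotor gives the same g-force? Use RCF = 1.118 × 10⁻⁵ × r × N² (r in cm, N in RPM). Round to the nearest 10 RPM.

10200 RPM

Original rotor: r = 33.7 / 2 = 16.85 cm
RCF_original = 1.118 × 10⁻⁵ × 16.85 × (12425)² = 1.118 × 10⁻⁵ × 16.85 × 154,380,625 ≈ 29,082.7 × g
Your rotor: r = 50.0 / 2 = 25 cm
29,082.7 = 1.118 × 10⁻⁵ × 25 × N²
N² = 29,082.7 / (27.95 × 10⁻⁵) = 104,052,594
N ≈ √104,052,594 ≈ 10,200.6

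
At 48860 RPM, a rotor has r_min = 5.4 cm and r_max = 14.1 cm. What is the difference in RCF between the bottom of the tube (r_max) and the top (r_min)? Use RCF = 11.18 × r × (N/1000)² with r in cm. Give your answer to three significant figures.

RCF_max = 11.18 × 14.1 × (48.86)² = 11.18 × 14.1 × 2,387.2996 ≈ 376,329.1 × g
RCF_min = 11.18 × 5.4 × (48.86)² = 11.18 × 5.4 × 2,387.2996 ≈ 144,126.1 × g
ΔRCF = 376,329.1 − 144,126.1 = 232,203

ΔRCF ≈ 232000 ×g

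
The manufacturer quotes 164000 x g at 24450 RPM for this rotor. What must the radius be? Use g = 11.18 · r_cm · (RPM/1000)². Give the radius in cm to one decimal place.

≈ 24.5 cm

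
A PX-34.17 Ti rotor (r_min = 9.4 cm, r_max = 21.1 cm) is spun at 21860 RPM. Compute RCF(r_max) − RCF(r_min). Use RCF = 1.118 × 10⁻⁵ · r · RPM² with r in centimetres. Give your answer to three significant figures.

ΔRCF ≈ 62500 g

ΔRCF = 1.118 × 10⁻⁵ × (r_max − r_min) × N² = 1.118 × 10⁻⁵ × 11.7 × 477,859,600 ≈ 62,506.9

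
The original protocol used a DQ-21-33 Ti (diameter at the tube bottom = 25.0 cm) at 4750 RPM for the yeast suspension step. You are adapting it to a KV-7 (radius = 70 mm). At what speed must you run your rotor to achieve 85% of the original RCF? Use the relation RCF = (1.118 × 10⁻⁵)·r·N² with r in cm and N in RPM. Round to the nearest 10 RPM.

≈ 5850 RPM

Original rotor: r = 25.0 / 2 = 12.5 cm
RCF = 1.118 × 10⁻⁵ × r × N²
RCF_original = 1.118 × 10⁻⁵ × 12.5 × (4750)² = 1.118 × 10⁻⁵ × 12.5 × 22,562,500 ≈ 3,153.1 × g
Target RCF = 0.85 × 3,153.1 ≈ 2,680.1 × g
Your rotor: r = 70 mm = 7.0 cm
2,680.1 = 1.118 × 10⁻⁵ × 7 × N²
N² = 2,680.1 / (7.826 × 10⁻⁵) = 34,246,103
N ≈ √34,246,103 ≈ 5,852.0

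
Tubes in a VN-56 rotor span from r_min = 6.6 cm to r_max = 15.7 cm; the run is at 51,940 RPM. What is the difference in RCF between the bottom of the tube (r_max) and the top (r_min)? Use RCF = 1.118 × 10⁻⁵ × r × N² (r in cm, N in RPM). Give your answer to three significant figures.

RCF_max = 1.118 × 10⁻⁵ × 15.7 × (51940)² = 1.118 × 10⁻⁵ × 15.7 × 2,697,763,600 ≈ 473,527.7 × g
RCF_min = 1.118 × 10⁻⁵ × 6.6 × (51940)² = 1.118 × 10⁻⁵ × 6.6 × 2,697,763,600 ≈ 199,062.6 × g
ΔRCF = 473,527.7 − 199,062.6 = 274,465.1

ΔRCF ≈ 274000 g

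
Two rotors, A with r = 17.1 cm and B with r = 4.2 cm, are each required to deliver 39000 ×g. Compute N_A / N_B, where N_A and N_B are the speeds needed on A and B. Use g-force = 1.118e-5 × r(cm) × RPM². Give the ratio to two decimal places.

0.50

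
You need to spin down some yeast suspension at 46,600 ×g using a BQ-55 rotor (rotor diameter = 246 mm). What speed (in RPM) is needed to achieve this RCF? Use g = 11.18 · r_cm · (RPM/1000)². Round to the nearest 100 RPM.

r = 246 mm / 2 = 123 mm = 12.3 cm
46,600 = 11.18 × 12.3 × (N/1000)²
(N/1000)² = 46,600 / 137.514 = 338.8746
N = 1000 × √338.8746 ≈ 18,408.5

≈ 18400 RPM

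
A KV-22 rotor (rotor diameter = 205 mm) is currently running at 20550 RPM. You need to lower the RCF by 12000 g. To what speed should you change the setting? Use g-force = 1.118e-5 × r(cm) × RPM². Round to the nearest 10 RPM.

N₂ ≈ 17820 RPM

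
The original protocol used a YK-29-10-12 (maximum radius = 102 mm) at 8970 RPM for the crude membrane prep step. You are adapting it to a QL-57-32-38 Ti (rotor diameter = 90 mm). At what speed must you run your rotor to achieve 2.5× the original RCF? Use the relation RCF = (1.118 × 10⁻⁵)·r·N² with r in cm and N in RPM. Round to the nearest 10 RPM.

Original rotor: r = 102 mm = 10.2 cm
RCF_original = 1.118 × 10⁻⁵ × 10.2 × (8970)² = 1.118 × 10⁻⁵ × 10.2 × 80,460,900 ≈ 9,175.4 × g
Target RCF = 2.5 × 9,175.4 ≈ 22,938.5 × g
Your rotor: r = 90 mm / 2 = 45 mm = 4.5 cm
22,938.5 = 1.118 × 10⁻⁵ × 4.5 × N²
N² = 22,938.5 / (5.031 × 10⁻⁵) = 455,943,152
N ≈ √455,943,152 ≈ 21,352.8

≈ 21350 RPM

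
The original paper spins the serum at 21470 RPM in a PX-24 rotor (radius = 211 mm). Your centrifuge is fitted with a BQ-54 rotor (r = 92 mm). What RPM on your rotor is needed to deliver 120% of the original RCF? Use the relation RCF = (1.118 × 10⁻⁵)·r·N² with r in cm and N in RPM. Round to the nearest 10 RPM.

≈ 35620 RPM

Original rotor: r = 211 mm = 21.1 cm
RCF_original = 1.118 × 10⁻⁵ × 21.1 × (21470)² = 1.118 × 10⁻⁵ × 21.1 × 460,960,900 ≈ 108,739.8 × g
Target RCF = 1.2 × 108,739.8 ≈ 130,487.8 × g
Your rotor: r = 92 mm = 9.2 cm
130,487.8 = 1.118 × 10⁻⁵ × 9.2 × N²
N² = 130,487.8 / (10.2856 × 10⁻⁵) = 1,268,645,485
N ≈ √1,268,645,485 ≈ 35,618.0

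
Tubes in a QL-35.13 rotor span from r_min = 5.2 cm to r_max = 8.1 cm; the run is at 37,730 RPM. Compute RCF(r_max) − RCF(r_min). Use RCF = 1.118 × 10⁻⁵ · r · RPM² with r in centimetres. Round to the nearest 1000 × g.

RCF_max = 1.118 × 10⁻⁵ × 8.1 × (37730)² = 1.118 × 10⁻⁵ × 8.1 × 1,423,552,900 ≈ 128,914.1 × g
RCF_min = 1.118 × 10⁻⁵ × 5.2 × (37730)² = 1.118 × 10⁻⁵ × 5.2 × 1,423,552,900 ≈ 82,759.7 × g
ΔRCF = 128,914.1 − 82,759.7 = 46,154.4

ΔRCF ≈ 46000 ×g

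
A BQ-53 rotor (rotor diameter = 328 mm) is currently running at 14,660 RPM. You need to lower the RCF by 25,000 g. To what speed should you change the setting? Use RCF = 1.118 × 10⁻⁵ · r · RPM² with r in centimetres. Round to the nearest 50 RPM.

≈ 8850 RPM

r = 328 mm / 2 = 164 mm = 16.4 cm
Current RCF = 1.118 × 10⁻⁵ × 16.4 × (14660)² = 1.118 × 10⁻⁵ × 16.4 × 214,915,600 ≈ 39,405.2 × g
Target RCF = 39,405.2 − 25,000 = 14,405.2 × g
N² = 14,405.2 / (18.3352 × 10⁻⁵) = 78,565,819
N ≈ √78,565,819 ≈ 8,863.7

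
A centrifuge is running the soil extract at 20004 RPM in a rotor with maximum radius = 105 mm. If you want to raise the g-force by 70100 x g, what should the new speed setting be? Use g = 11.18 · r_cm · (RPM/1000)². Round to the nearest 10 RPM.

≈ 31580 RPM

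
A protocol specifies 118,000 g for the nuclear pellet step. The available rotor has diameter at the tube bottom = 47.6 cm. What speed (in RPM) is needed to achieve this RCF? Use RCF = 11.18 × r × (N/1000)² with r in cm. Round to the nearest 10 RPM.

N ≈ 21060 RPM

r = 47.6 / 2 = 23.8 cm
118,000 = 11.18 × 23.8 × (N/1000)²
(N/1000)² = 118,000 / 266.084 = 443.469
N = 1000 × √443.469 ≈ 21,058.7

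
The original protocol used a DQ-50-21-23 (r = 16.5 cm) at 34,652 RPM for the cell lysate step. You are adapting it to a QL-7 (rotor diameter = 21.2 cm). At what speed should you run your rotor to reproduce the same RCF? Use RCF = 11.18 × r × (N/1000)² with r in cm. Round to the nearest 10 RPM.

RCF_original = 11.18 × 16.5 × (34.652)² = 11.18 × 16.5 × 1,200.761104 ≈ 221,504.4 × g
Your rotor: r = 21.2 / 2 = 10.6 cm
221,504.4 = 11.18 × 10.6 × (N/1000)²
(N/1000)² = 221,504.4 / 118.508 = 1869.109
N = 1000 × √1869.109 ≈ 43,233.2

43230 RPM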